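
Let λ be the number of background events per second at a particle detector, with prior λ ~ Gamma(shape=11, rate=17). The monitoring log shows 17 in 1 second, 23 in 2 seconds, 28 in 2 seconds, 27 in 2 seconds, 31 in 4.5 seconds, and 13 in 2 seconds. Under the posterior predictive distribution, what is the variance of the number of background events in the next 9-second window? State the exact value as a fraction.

Total count: 17 + 23 + 28 + 27 + 31 + 13 = 139.
Total exposure: 1 + 2 + 2 + 2 + 4.5 + 2 = 13.5 seconds.
The Gamma prior is conjugate for the Poisson rate, so λ | data ~ Gamma(11+139, 17+13.5) = Gamma(150, 61/2).
The posterior predictive for a window of length T is Negative Binomial with variance T·α'·(β'+T)/β'² = 9·150·(79/2)/(3721/4) = 213300/3721.

213300/3721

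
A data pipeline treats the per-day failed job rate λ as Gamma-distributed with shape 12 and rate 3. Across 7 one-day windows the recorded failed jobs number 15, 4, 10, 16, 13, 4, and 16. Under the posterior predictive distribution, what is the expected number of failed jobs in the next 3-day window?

27

Total count: 15 + 4 + 10 + 16 + 13 + 4 + 16 = 78.
Total exposure: 7 days.
Conjugate update: add total count to the shape and total exposure to the rate, giving Gamma(90, 10).
Predictive mean over a 3-day window = T·E[λ|data] = 3·90/10 = 27.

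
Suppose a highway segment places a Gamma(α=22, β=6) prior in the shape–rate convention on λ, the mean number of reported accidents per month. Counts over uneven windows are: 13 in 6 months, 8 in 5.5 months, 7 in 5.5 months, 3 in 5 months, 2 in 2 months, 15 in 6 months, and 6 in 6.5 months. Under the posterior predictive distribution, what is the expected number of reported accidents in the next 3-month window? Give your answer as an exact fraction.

456/85

Total count: 13 + 8 + 7 + 3 + 2 + 15 + 6 = 54.
Total exposure: 6 + 5.5 + 5.5 + 5 + 2 + 6 + 6.5 = 36.5 months.
Gamma(α, β) with Poisson data over total exposure Σt gives posterior Gamma(α+Σx, β+Σt) = Gamma(76, 85/2).
Predictive mean over a 3-month window = T·E[λ|data] = 3·76/(85/2) = 456/85.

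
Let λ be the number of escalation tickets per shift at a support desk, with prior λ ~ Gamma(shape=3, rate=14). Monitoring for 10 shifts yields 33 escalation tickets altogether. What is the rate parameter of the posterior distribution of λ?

24

Total count 33 over total exposure 10 shifts.
The Gamma prior is conjugate for the Poisson rate, so λ | data ~ Gamma(3+33, 14+10) = Gamma(36, 24).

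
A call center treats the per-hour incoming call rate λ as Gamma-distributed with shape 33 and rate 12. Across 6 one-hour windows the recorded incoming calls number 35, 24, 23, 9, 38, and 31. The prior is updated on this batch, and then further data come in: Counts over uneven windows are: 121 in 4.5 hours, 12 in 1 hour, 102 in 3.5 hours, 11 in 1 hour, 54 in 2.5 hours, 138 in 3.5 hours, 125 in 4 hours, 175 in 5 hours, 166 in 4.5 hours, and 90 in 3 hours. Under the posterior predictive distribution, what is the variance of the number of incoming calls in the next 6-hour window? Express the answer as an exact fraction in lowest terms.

Total count: 35 + 24 + 23 + 9 + 38 + 31 = 160.
Total exposure: 6 hours.
After the first batch: Gamma(33 + 160, 12 + 6) = Gamma(193, 18).
Total count: 121 + 12 + 102 + 11 + 54 + 138 + 125 + 175 + 166 + 90 = 994.
Total exposure: 4.5 + 1 + 3.5 + 1 + 2.5 + 3.5 + 4 + 5 + 4.5 + 3 = 32.5 hours.
After the second batch: Gamma(193 + 994, 18 + 32.5) = Gamma(1187, 101/2).
The posterior predictive for a window of length T is Negative Binomial with variance T·α'·(β'+T)/β'² = 6·1187·(113/2)/(10201/4) = 1609572/10201.

1609572/10201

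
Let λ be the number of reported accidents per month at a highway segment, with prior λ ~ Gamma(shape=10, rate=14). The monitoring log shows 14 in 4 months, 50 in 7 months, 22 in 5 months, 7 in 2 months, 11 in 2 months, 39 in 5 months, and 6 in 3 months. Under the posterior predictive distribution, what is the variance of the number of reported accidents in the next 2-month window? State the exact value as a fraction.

1166/147

Total count: 14 + 50 + 22 + 7 + 11 + 39 + 6 = 149.
Total exposure: 4 + 7 + 5 + 2 + 2 + 5 + 3 = 28 months.
Gamma(α, β) with Poisson data over total exposure Σt gives posterior Gamma(α+Σx, β+Σt) = Gamma(159, 42).
The posterior predictive for a window of length T is Negative Binomial with variance T·α'·(β'+T)/β'² = 2·159·44/1764 = 1166/147.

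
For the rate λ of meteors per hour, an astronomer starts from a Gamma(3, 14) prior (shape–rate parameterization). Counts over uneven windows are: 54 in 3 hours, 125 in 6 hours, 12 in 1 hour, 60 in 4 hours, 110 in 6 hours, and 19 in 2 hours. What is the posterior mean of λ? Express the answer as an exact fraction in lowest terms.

Total count: 54 + 125 + 12 + 60 + 110 + 19 = 380.
Total exposure: 3 + 6 + 1 + 4 + 6 + 2 = 22 hours.
Gamma(α, β) with Poisson data over total exposure Σt gives posterior Gamma(α+Σx, β+Σt) = Gamma(383, 36).
Posterior mean = α'/β' = 383/36.

383/36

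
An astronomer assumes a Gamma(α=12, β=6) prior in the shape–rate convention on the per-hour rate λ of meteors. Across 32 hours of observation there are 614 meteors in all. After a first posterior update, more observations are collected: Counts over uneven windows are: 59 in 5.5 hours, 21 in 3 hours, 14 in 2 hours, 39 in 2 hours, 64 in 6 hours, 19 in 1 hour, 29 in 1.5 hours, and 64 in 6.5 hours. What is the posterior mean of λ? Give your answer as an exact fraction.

Total count 614 over total exposure 32 hours.
After the first batch: Gamma(12 + 614, 6 + 32) = Gamma(626, 38).
Total count: 59 + 21 + 14 + 39 + 64 + 19 + 29 + 64 = 309.
Total exposure: 5.5 + 3 + 2 + 2 + 6 + 1 + 1.5 + 6.5 = 27.5 hours.
After the second batch: Gamma(626 + 309, 38 + 27.5) = Gamma(935, 131/2).
Posterior mean = α'/β' = 935/(131/2) = 1870/131.

1870/131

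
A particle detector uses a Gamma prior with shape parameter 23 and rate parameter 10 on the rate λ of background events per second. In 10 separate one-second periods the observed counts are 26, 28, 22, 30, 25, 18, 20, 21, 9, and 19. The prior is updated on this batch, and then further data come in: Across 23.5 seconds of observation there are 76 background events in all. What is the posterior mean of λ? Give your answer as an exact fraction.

Total count: 26 + 28 + 22 + 30 + 25 + 18 + 20 + 21 + 9 + 19 = 218.
Total exposure: 10 seconds.
After the first batch: Gamma(23 + 218, 10 + 10) = Gamma(241, 20).
Total count 76 over total exposure 23.5 seconds.
After the second batch: Gamma(241 + 76, 20 + 23.5) = Gamma(317, 87/2).
Posterior mean = α'/β' = 317/(87/2) = 634/87.

634/87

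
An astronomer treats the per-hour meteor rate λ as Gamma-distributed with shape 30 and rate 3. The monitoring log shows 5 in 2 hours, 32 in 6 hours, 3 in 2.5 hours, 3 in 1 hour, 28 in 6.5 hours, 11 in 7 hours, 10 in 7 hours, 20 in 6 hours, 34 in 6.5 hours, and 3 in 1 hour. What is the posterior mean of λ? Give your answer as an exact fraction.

Total count: 5 + 32 + 3 + 3 + 28 + 11 + 10 + 20 + 34 + 3 = 149.
Total exposure: 2 + 6 + 2.5 + 1 + 6.5 + 7 + 7 + 6 + 6.5 + 1 = 45.5 hours.
Posterior: α' = 30 + 149 = 179, β' = 3 + 45.5 = 97/2.
Posterior mean = α'/β' = 179/(97/2) = 358/97.

358/97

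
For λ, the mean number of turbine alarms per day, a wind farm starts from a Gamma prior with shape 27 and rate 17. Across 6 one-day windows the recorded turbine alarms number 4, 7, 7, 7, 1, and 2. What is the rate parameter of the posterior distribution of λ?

Total count: 4 + 7 + 7 + 7 + 1 + 2 = 28.
Total exposure: 6 days.
By Gamma–Poisson conjugacy, the posterior is Gamma(α + Σx, β + Σt) = Gamma(27 + 28, 17 + 6) = Gamma(55, 23).

23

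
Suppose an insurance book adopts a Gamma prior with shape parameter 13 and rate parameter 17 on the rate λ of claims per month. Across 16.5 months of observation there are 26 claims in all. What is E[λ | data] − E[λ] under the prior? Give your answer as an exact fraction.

455/1139

Total count 26 over total exposure 16.5 months.
Gamma(α, β) with Poisson data over total exposure Σt gives posterior Gamma(α+Σx, β+Σt) = Gamma(39, 67/2).
Posterior mean = 39/(67/2) = 78/67; prior mean = 13/17 = 13/17. Difference = 78/67 − 13/17 = 455/1139.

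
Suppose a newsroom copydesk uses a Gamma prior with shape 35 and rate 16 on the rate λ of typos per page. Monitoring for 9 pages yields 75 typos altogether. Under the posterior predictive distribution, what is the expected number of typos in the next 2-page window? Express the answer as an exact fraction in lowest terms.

44/5

Total count 75 over total exposure 9 pages.
Gamma(α, β) with Poisson data over total exposure Σt gives posterior Gamma(α+Σx, β+Σt) = Gamma(110, 25).
Predictive mean over a 2-page window = T·E[λ|data] = 2·110/25 = 44/5.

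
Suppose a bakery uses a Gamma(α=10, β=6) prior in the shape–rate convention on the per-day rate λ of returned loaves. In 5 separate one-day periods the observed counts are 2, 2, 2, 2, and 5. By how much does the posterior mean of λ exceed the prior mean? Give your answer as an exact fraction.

14/33

Total count: 2 + 2 + 2 + 2 + 5 = 13.
Total exposure: 5 days.
Gamma(α, β) with Poisson data over total exposure Σt gives posterior Gamma(α+Σx, β+Σt) = Gamma(23, 11).
Posterior mean = 23/11 = 23/11; prior mean = 10/6 = 5/3. Difference = 23/11 − 5/3 = 14/33.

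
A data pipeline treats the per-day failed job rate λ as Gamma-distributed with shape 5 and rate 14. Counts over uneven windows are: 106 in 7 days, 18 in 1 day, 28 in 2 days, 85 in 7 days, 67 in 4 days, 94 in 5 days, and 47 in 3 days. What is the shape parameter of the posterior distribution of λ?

450

Total count: 106 + 18 + 28 + 85 + 67 + 94 + 47 = 445.
Total exposure: 7 + 1 + 2 + 7 + 4 + 5 + 3 = 29 days.
The Gamma prior is conjugate for the Poisson rate, so λ | data ~ Gamma(5+445, 14+29) = Gamma(450, 43).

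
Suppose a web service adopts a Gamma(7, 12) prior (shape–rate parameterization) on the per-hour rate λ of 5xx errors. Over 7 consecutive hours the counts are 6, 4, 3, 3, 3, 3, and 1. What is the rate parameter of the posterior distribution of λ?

19

Total count: 6 + 4 + 3 + 3 + 3 + 3 + 1 = 23.
Total exposure: 7 hours.
By Gamma–Poisson conjugacy, the posterior is Gamma(α + Σx, β + Σt) = Gamma(7 + 23, 12 + 7) = Gamma(30, 19).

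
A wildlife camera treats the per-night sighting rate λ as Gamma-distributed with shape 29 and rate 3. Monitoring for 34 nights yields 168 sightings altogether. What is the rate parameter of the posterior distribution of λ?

37

Total count 168 over total exposure 34 nights.
Posterior: α' = 29 + 168 = 197, β' = 3 + 34 = 37.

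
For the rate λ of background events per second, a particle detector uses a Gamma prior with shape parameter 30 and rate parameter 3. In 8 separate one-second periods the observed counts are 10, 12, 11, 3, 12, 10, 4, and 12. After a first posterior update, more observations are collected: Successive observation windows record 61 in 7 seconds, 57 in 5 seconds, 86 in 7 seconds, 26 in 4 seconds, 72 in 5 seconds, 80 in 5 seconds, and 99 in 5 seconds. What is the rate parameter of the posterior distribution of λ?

49

Total count: 10 + 12 + 11 + 3 + 12 + 10 + 4 + 12 = 74.
Total exposure: 8 seconds.
After the first batch: Gamma(30 + 74, 3 + 8) = Gamma(104, 11).
Total count: 61 + 57 + 86 + 26 + 72 + 80 + 99 = 481.
Total exposure: 7 + 5 + 7 + 4 + 5 + 5 + 5 = 38 seconds.
After the second batch: Gamma(104 + 481, 11 + 38) = Gamma(585, 49).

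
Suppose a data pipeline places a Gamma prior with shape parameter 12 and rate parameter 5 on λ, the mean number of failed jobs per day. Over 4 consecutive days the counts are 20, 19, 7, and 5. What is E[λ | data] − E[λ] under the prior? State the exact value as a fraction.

23/5

Total count: 20 + 19 + 7 + 5 = 51.
Total exposure: 4 days.
The Gamma prior is conjugate for the Poisson rate, so λ | data ~ Gamma(12+51, 5+4) = Gamma(63, 9).
Posterior mean = 63/9 = 7; prior mean = 12/5 = 12/5. Difference = 7 − 12/5 = 23/5.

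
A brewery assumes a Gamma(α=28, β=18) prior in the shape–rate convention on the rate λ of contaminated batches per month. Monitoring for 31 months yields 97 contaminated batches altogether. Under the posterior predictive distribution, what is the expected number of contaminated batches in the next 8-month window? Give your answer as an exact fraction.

1000/49

Total count 97 over total exposure 31 months.
By Gamma–Poisson conjugacy, the posterior is Gamma(α + Σx, β + Σt) = Gamma(28 + 97, 18 + 31) = Gamma(125, 49).
Predictive mean over an 8-month window = T·E[λ|data] = 8·125/49 = 1000/49.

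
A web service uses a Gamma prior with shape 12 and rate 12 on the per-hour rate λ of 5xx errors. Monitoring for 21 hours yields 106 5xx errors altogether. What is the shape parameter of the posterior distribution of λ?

118

Total count 106 over total exposure 21 hours.
Conjugate update: add total count to the shape and total exposure to the rate, giving Gamma(118, 33).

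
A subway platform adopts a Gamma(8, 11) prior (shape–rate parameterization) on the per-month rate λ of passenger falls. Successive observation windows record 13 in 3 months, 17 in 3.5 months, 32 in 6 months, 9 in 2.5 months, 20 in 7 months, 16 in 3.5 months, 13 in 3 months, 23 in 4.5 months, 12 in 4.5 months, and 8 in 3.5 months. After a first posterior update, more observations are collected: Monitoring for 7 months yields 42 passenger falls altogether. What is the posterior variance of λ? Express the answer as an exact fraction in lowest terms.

213/3481

Total count: 13 + 17 + 32 + 9 + 20 + 16 + 13 + 23 + 12 + 8 = 163.
Total exposure: 3 + 3.5 + 6 + 2.5 + 7 + 3.5 + 3 + 4.5 + 4.5 + 3.5 = 41 months.
After the first batch: Gamma(8 + 163, 11 + 41) = Gamma(171, 52).
Total count 42 over total exposure 7 months.
After the second batch: Gamma(171 + 42, 52 + 7) = Gamma(213, 59).
Posterior variance = α'/β'² = 213/3481.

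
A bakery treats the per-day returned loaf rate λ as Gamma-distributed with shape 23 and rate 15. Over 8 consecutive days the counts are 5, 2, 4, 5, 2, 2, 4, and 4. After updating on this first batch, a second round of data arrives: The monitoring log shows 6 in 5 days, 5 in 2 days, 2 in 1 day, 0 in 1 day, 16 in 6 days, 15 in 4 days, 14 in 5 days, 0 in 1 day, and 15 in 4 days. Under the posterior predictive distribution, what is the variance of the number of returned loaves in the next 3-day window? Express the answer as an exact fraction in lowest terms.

Total count: 5 + 2 + 4 + 5 + 2 + 2 + 4 + 4 = 28.
Total exposure: 8 days.
After the first batch: Gamma(23 + 28, 15 + 8) = Gamma(51, 23).
Total count: 6 + 5 + 2 + 0 + 16 + 15 + 14 + 0 + 15 = 73.
Total exposure: 5 + 2 + 1 + 1 + 6 + 4 + 5 + 1 + 4 = 29 days.
After the second batch: Gamma(51 + 73, 23 + 29) = Gamma(124, 52).
The posterior predictive for a window of length T is Negative Binomial with variance T·α'·(β'+T)/β'² = 3·124·55/2704 = 5115/676.

5115/676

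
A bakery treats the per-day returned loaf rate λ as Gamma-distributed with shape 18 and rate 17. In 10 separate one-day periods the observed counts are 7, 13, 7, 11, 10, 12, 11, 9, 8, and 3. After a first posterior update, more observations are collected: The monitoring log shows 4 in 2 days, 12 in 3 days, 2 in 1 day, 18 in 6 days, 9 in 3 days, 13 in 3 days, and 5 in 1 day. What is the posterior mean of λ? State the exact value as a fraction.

86/23

Total count: 7 + 13 + 7 + 11 + 10 + 12 + 11 + 9 + 8 + 3 = 91.
Total exposure: 10 days.
After the first batch: Gamma(18 + 91, 17 + 10) = Gamma(109, 27).
Total count: 4 + 12 + 2 + 18 + 9 + 13 + 5 = 63.
Total exposure: 2 + 3 + 1 + 6 + 3 + 3 + 1 = 19 days.
After the second batch: Gamma(109 + 63, 27 + 19) = Gamma(172, 46).
Posterior mean = α'/β' = 172/46 = 86/23.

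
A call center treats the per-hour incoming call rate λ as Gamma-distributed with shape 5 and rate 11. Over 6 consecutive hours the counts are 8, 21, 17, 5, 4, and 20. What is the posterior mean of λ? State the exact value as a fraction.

80/17

Total count: 8 + 21 + 17 + 5 + 4 + 20 = 75.
Total exposure: 6 hours.
Conjugate update: add total count to the shape and total exposure to the rate, giving Gamma(80, 17).
Posterior mean = α'/β' = 80/17.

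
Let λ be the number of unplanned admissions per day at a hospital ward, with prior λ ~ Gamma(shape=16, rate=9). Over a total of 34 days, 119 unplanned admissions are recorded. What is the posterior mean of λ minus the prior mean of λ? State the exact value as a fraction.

527/387

Total count 119 over total exposure 34 days.
Posterior: α' = 16 + 119 = 135, β' = 9 + 34 = 43.
Posterior mean = 135/43 = 135/43; prior mean = 16/9 = 16/9. Difference = 135/43 − 16/9 = 527/387.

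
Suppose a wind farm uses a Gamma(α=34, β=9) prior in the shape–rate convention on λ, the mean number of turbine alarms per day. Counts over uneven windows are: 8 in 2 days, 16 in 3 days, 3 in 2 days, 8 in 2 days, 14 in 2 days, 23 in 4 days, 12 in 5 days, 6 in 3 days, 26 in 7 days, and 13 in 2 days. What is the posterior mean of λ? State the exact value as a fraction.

163/41

Total count: 8 + 16 + 3 + 8 + 14 + 23 + 12 + 6 + 26 + 13 = 129.
Total exposure: 2 + 3 + 2 + 2 + 2 + 4 + 5 + 3 + 7 + 2 = 32 days.
Conjugate update: add total count to the shape and total exposure to the rate, giving Gamma(163, 41).
Posterior mean = α'/β' = 163/41.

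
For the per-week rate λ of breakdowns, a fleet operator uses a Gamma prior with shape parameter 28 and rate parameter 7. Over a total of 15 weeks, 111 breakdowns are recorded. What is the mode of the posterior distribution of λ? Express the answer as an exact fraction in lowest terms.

Total count 111 over total exposure 15 weeks.
By Gamma–Poisson conjugacy, the posterior is Gamma(α + Σx, β + Σt) = Gamma(28 + 111, 7 + 15) = Gamma(139, 22).
Posterior mode = (α'−1)/β' = 138/22 = 69/11.

69/11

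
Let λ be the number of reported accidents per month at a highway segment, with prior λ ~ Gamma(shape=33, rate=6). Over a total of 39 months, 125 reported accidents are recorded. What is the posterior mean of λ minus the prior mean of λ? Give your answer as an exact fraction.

Total count 125 over total exposure 39 months.
The Gamma prior is conjugate for the Poisson rate, so λ | data ~ Gamma(33+125, 6+39) = Gamma(158, 45).
Posterior mean = 158/45 = 158/45; prior mean = 33/6 = 11/2. Difference = 158/45 − 11/2 = -179/90.

-179/90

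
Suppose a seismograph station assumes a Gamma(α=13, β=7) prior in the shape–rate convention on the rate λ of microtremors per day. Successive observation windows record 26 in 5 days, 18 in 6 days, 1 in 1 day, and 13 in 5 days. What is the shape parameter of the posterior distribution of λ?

71

Total count: 26 + 18 + 1 + 13 = 58.
Total exposure: 5 + 6 + 1 + 5 = 17 days.
Conjugate update: add total count to the shape and total exposure to the rate, giving Gamma(71, 24).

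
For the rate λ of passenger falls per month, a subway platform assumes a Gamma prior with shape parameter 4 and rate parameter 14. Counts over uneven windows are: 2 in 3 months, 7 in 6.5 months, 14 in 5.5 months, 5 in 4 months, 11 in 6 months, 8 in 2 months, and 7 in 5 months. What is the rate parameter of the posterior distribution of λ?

Total count: 2 + 7 + 14 + 5 + 11 + 8 + 7 = 54.
Total exposure: 3 + 6.5 + 5.5 + 4 + 6 + 2 + 5 = 32 months.
The Gamma prior is conjugate for the Poisson rate, so λ | data ~ Gamma(4+54, 14+32) = Gamma(58, 46).

46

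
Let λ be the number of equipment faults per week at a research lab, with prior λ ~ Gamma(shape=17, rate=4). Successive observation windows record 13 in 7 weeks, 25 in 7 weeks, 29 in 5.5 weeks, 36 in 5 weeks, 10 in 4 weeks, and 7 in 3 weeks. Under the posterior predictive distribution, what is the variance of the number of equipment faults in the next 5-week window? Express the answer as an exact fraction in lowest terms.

Total count: 13 + 25 + 29 + 36 + 10 + 7 = 120.
Total exposure: 7 + 7 + 5.5 + 5 + 4 + 3 = 31.5 weeks.
By Gamma–Poisson conjugacy, the posterior is Gamma(α + Σx, β + Σt) = Gamma(17 + 120, 4 + 31.5) = Gamma(137, 71/2).
The posterior predictive for a window of length T is Negative Binomial with variance T·α'·(β'+T)/β'² = 5·137·(81/2)/(5041/4) = 110970/5041.

110970/5041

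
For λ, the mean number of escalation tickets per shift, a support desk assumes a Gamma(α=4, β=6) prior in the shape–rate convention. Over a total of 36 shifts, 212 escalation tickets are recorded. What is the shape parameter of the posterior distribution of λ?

Total count 212 over total exposure 36 shifts.
Posterior: α' = 4 + 212 = 216, β' = 6 + 36 = 42.

216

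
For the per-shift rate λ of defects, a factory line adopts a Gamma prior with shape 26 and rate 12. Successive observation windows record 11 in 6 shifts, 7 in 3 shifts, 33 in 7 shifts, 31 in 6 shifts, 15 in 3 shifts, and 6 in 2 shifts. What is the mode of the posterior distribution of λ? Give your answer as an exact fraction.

128/39

Total count: 11 + 7 + 33 + 31 + 15 + 6 = 103.
Total exposure: 6 + 3 + 7 + 6 + 3 + 2 = 27 shifts.
By Gamma–Poisson conjugacy, the posterior is Gamma(α + Σx, β + Σt) = Gamma(26 + 103, 12 + 27) = Gamma(129, 39).
Posterior mode = (α'−1)/β' = 128/39.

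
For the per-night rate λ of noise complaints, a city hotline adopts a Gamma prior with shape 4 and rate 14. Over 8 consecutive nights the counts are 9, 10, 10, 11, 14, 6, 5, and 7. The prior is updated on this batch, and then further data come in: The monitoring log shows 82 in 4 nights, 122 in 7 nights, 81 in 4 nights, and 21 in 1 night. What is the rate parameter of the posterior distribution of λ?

38

Total count: 9 + 10 + 10 + 11 + 14 + 6 + 5 + 7 = 72.
Total exposure: 8 nights.
After the first batch: Gamma(4 + 72, 14 + 8) = Gamma(76, 22).
Total count: 82 + 122 + 81 + 21 = 306.
Total exposure: 4 + 7 + 4 + 1 = 16 nights.
After the second batch: Gamma(76 + 306, 22 + 16) = Gamma(382, 38).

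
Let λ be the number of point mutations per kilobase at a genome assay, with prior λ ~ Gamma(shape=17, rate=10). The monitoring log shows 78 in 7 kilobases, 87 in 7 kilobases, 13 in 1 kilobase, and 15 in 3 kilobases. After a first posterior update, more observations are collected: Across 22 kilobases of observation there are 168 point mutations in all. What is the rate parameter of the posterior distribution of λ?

50

Total count: 78 + 87 + 13 + 15 = 193.
Total exposure: 7 + 7 + 1 + 3 = 18 kilobases.
After the first batch: Gamma(17 + 193, 10 + 18) = Gamma(210, 28).
Total count 168 over total exposure 22 kilobases.
After the second batch: Gamma(210 + 168, 28 + 22) = Gamma(378, 50).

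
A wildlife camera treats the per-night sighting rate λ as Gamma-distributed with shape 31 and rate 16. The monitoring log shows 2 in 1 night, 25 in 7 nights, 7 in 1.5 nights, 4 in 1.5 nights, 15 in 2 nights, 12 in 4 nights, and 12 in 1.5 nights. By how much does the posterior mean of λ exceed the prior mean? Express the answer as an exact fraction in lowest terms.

439/368

Total count: 2 + 25 + 7 + 4 + 15 + 12 + 12 = 77.
Total exposure: 1 + 7 + 1.5 + 1.5 + 2 + 4 + 1.5 = 18.5 nights.
Gamma(α, β) with Poisson data over total exposure Σt gives posterior Gamma(α+Σx, β+Σt) = Gamma(108, 69/2).
Posterior mean = 108/(69/2) = 72/23; prior mean = 31/16 = 31/16. Difference = 72/23 − 31/16 = 439/368.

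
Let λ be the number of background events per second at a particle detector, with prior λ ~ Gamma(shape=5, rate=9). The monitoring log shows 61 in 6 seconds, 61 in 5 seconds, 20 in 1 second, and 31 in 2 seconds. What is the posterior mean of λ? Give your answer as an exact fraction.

Total count: 61 + 61 + 20 + 31 = 173.
Total exposure: 6 + 5 + 1 + 2 = 14 seconds.
By Gamma–Poisson conjugacy, the posterior is Gamma(α + Σx, β + Σt) = Gamma(5 + 173, 9 + 14) = Gamma(178, 23).
Posterior mean = α'/β' = 178/23.

178/23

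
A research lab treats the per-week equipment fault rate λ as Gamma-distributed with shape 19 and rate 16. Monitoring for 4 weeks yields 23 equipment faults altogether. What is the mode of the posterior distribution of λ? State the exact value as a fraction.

41/20

Total count 23 over total exposure 4 weeks.
Posterior: α' = 19 + 23 = 42, β' = 16 + 4 = 20.
Posterior mode = (α'−1)/β' = 41/20.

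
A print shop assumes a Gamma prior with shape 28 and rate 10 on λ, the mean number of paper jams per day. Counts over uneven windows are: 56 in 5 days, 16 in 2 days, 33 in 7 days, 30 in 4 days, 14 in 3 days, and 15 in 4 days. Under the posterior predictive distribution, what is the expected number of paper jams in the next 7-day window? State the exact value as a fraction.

192/5

Total count: 56 + 16 + 33 + 30 + 14 + 15 = 164.
Total exposure: 5 + 2 + 7 + 4 + 3 + 4 = 25 days.
Posterior: α' = 28 + 164 = 192, β' = 10 + 25 = 35.
Predictive mean over a 7-day window = T·E[λ|data] = 7·192/35 = 192/5.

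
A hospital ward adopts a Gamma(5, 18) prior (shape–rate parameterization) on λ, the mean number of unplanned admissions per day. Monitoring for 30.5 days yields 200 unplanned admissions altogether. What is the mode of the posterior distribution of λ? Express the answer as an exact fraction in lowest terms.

408/97

Total count 200 over total exposure 30.5 days.
The Gamma prior is conjugate for the Poisson rate, so λ | data ~ Gamma(5+200, 18+30.5) = Gamma(205, 97/2).
Posterior mode = (α'−1)/β' = 204/(97/2) = 408/97.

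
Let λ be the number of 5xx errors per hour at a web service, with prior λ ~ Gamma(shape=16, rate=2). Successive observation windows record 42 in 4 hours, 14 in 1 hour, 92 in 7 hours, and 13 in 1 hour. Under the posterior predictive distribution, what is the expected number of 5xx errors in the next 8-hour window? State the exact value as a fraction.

472/5

Total count: 42 + 14 + 92 + 13 = 161.
Total exposure: 4 + 1 + 7 + 1 = 13 hours.
By Gamma–Poisson conjugacy, the posterior is Gamma(α + Σx, β + Σt) = Gamma(16 + 161, 2 + 13) = Gamma(177, 15).
Predictive mean over an 8-hour window = T·E[λ|data] = 8·177/15 = 472/5.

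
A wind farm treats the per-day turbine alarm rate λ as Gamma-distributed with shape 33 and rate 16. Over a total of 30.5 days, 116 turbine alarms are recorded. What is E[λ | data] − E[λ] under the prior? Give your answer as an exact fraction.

Total count 116 over total exposure 30.5 days.
Gamma(α, β) with Poisson data over total exposure Σt gives posterior Gamma(α+Σx, β+Σt) = Gamma(149, 93/2).
Posterior mean = 149/(93/2) = 298/93; prior mean = 33/16 = 33/16. Difference = 298/93 − 33/16 = 1699/1488.

1699/1488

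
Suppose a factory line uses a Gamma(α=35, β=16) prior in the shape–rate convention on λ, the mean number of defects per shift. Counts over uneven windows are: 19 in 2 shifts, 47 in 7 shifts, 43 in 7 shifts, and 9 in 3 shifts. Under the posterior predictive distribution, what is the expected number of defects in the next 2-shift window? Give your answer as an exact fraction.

306/35

Total count: 19 + 47 + 43 + 9 = 118.
Total exposure: 2 + 7 + 7 + 3 = 19 shifts.
By Gamma–Poisson conjugacy, the posterior is Gamma(α + Σx, β + Σt) = Gamma(35 + 118, 16 + 19) = Gamma(153, 35).
Predictive mean over a 2-shift window = T·E[λ|data] = 2·153/35 = 306/35.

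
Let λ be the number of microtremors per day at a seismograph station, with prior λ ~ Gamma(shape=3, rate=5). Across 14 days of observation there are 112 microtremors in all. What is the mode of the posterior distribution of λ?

6

Total count 112 over total exposure 14 days.
By Gamma–Poisson conjugacy, the posterior is Gamma(α + Σx, β + Σt) = Gamma(3 + 112, 5 + 14) = Gamma(115, 19).
Posterior mode = (α'−1)/β' = 114/19 = 6.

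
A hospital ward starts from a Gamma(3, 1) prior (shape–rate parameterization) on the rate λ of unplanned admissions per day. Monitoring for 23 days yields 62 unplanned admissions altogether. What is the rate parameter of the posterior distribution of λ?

24

Total count 62 over total exposure 23 days.
Gamma(α, β) with Poisson data over total exposure Σt gives posterior Gamma(α+Σx, β+Σt) = Gamma(65, 24).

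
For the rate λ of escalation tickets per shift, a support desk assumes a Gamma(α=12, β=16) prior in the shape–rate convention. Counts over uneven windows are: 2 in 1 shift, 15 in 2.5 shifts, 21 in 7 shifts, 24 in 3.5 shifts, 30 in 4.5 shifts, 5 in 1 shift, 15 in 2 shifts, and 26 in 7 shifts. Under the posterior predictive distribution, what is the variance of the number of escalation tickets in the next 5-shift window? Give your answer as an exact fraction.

Total count: 2 + 15 + 21 + 24 + 30 + 5 + 15 + 26 = 138.
Total exposure: 1 + 2.5 + 7 + 3.5 + 4.5 + 1 + 2 + 7 = 28.5 shifts.
Gamma(α, β) with Poisson data over total exposure Σt gives posterior Gamma(α+Σx, β+Σt) = Gamma(150, 89/2).
The posterior predictive for a window of length T is Negative Binomial with variance T·α'·(β'+T)/β'² = 5·150·(99/2)/(7921/4) = 148500/7921.

148500/7921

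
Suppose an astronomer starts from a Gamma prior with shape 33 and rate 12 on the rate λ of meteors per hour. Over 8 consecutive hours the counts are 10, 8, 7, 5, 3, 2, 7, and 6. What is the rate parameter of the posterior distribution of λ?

Total count: 10 + 8 + 7 + 5 + 3 + 2 + 7 + 6 = 48.
Total exposure: 8 hours.
Posterior: α' = 33 + 48 = 81, β' = 12 + 8 = 20.

20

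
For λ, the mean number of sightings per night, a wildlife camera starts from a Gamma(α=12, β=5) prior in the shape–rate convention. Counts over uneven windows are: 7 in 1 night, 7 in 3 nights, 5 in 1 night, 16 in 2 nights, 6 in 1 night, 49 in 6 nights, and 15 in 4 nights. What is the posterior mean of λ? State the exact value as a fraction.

Total count: 7 + 7 + 5 + 16 + 6 + 49 + 15 = 105.
Total exposure: 1 + 3 + 1 + 2 + 1 + 6 + 4 = 18 nights.
Conjugate update: add total count to the shape and total exposure to the rate, giving Gamma(117, 23).
Posterior mean = α'/β' = 117/23.

117/23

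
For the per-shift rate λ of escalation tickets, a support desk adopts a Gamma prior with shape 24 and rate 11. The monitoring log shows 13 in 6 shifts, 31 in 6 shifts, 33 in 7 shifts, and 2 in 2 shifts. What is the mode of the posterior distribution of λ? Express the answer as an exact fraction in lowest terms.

51/16

Total count: 13 + 31 + 33 + 2 = 79.
Total exposure: 6 + 6 + 7 + 2 = 21 shifts.
Gamma(α, β) with Poisson data over total exposure Σt gives posterior Gamma(α+Σx, β+Σt) = Gamma(103, 32).
Posterior mode = (α'−1)/β' = 102/32 = 51/16.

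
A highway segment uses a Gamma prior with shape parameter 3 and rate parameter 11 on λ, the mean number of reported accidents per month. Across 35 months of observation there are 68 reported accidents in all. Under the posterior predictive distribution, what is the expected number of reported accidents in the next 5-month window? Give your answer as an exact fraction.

Total count 68 over total exposure 35 months.
Posterior: α' = 3 + 68 = 71, β' = 11 + 35 = 46.
Predictive mean over a 5-month window = T·E[λ|data] = 5·71/46 = 355/46.

355/46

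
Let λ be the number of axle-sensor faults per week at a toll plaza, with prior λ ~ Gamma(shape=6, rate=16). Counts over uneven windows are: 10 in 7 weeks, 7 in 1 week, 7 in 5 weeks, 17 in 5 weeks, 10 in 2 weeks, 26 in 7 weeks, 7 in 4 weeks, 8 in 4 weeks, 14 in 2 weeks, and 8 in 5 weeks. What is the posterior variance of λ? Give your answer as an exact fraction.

Total count: 10 + 7 + 7 + 17 + 10 + 26 + 7 + 8 + 14 + 8 = 114.
Total exposure: 7 + 1 + 5 + 5 + 2 + 7 + 4 + 4 + 2 + 5 = 42 weeks.
Conjugate update: add total count to the shape and total exposure to the rate, giving Gamma(120, 58).
Posterior variance = α'/β'² = 120/3364 = 30/841.

30/841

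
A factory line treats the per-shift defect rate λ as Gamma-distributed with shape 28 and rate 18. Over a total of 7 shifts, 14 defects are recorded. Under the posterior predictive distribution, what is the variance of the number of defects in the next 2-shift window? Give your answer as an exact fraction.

2268/625

Total count 14 over total exposure 7 shifts.
Posterior: α' = 28 + 14 = 42, β' = 18 + 7 = 25.
The posterior predictive for a window of length T is Negative Binomial with variance T·α'·(β'+T)/β'² = 2·42·27/625 = 2268/625.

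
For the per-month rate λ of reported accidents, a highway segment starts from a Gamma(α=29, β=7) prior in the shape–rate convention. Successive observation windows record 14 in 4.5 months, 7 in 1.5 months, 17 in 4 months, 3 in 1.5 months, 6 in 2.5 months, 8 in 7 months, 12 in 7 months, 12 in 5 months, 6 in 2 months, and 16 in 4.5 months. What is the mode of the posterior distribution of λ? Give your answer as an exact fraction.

86/31

Total count: 14 + 7 + 17 + 3 + 6 + 8 + 12 + 12 + 6 + 16 = 101.
Total exposure: 4.5 + 1.5 + 4 + 1.5 + 2.5 + 7 + 7 + 5 + 2 + 4.5 = 39.5 months.
By Gamma–Poisson conjugacy, the posterior is Gamma(α + Σx, β + Σt) = Gamma(29 + 101, 7 + 39.5) = Gamma(130, 93/2).
Posterior mode = (α'−1)/β' = 129/(93/2) = 86/31.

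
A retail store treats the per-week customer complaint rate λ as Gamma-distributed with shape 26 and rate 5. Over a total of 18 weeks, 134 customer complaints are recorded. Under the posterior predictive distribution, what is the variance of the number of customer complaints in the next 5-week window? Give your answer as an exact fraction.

Total count 134 over total exposure 18 weeks.
By Gamma–Poisson conjugacy, the posterior is Gamma(α + Σx, β + Σt) = Gamma(26 + 134, 5 + 18) = Gamma(160, 23).
The posterior predictive for a window of length T is Negative Binomial with variance T·α'·(β'+T)/β'² = 5·160·28/529 = 22400/529.

22400/529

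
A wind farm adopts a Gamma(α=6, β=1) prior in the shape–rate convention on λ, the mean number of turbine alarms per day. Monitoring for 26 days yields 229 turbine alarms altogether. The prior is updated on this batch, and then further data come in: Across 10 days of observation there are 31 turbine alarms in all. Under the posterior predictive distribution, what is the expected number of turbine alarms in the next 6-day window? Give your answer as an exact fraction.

1596/37

Total count 229 over total exposure 26 days.
After the first batch: Gamma(6 + 229, 1 + 26) = Gamma(235, 27).
Total count 31 over total exposure 10 days.
After the second batch: Gamma(235 + 31, 27 + 10) = Gamma(266, 37).
Predictive mean over a 6-day window = T·E[λ|data] = 6·266/37 = 1596/37.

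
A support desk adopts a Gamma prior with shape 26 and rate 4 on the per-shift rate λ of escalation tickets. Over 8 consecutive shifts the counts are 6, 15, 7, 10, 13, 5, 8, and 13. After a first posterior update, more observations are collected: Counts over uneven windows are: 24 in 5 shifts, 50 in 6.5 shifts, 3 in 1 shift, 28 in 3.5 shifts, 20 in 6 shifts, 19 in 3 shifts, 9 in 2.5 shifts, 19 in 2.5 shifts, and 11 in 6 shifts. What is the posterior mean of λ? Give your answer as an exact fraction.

143/24

Total count: 6 + 15 + 7 + 10 + 13 + 5 + 8 + 13 = 77.
Total exposure: 8 shifts.
After the first batch: Gamma(26 + 77, 4 + 8) = Gamma(103, 12).
Total count: 24 + 50 + 3 + 28 + 20 + 19 + 9 + 19 + 11 = 183.
Total exposure: 5 + 6.5 + 1 + 3.5 + 6 + 3 + 2.5 + 2.5 + 6 = 36 shifts.
After the second batch: Gamma(103 + 183, 12 + 36) = Gamma(286, 48).
Posterior mean = α'/β' = 286/48 = 143/24.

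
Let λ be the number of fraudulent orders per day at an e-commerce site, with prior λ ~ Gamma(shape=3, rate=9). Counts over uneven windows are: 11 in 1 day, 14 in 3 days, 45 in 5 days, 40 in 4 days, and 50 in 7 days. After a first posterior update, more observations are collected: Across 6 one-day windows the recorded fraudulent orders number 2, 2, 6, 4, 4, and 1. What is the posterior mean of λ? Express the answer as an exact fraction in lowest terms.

26/5

Total count: 11 + 14 + 45 + 40 + 50 = 160.
Total exposure: 1 + 3 + 5 + 4 + 7 = 20 days.
After the first batch: Gamma(3 + 160, 9 + 20) = Gamma(163, 29).
Total count: 2 + 2 + 6 + 4 + 4 + 1 = 19.
Total exposure: 6 days.
After the second batch: Gamma(163 + 19, 29 + 6) = Gamma(182, 35).
Posterior mean = α'/β' = 182/35 = 26/5.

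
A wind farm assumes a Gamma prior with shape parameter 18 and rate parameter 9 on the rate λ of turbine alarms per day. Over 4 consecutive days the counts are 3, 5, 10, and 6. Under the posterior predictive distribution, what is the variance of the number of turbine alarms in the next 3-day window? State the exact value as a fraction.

2016/169

Total count: 3 + 5 + 10 + 6 = 24.
Total exposure: 4 days.
The Gamma prior is conjugate for the Poisson rate, so λ | data ~ Gamma(18+24, 9+4) = Gamma(42, 13).
The posterior predictive for a window of length T is Negative Binomial with variance T·α'·(β'+T)/β'² = 3·42·16/169 = 2016/169.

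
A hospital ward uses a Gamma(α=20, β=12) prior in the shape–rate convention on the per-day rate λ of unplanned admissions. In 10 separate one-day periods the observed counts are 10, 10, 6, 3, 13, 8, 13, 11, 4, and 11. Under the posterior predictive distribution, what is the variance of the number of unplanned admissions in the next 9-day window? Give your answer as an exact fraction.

Total count: 10 + 10 + 6 + 3 + 13 + 8 + 13 + 11 + 4 + 11 = 89.
Total exposure: 10 days.
Gamma(α, β) with Poisson data over total exposure Σt gives posterior Gamma(α+Σx, β+Σt) = Gamma(109, 22).
The posterior predictive for a window of length T is Negative Binomial with variance T·α'·(β'+T)/β'² = 9·109·31/484 = 30411/484.

30411/484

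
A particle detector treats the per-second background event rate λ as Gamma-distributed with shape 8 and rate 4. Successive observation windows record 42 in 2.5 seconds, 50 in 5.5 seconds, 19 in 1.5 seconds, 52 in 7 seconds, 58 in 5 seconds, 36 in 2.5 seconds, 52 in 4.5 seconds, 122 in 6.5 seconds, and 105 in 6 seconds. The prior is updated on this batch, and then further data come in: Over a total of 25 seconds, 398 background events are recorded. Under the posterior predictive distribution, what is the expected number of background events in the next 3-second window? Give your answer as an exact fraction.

1413/35

Total count: 42 + 50 + 19 + 52 + 58 + 36 + 52 + 122 + 105 = 536.
Total exposure: 2.5 + 5.5 + 1.5 + 7 + 5 + 2.5 + 4.5 + 6.5 + 6 = 41 seconds.
After the first batch: Gamma(8 + 536, 4 + 41) = Gamma(544, 45).
Total count 398 over total exposure 25 seconds.
After the second batch: Gamma(544 + 398, 45 + 25) = Gamma(942, 70).
Predictive mean over a 3-second window = T·E[λ|data] = 3·942/70 = 1413/35.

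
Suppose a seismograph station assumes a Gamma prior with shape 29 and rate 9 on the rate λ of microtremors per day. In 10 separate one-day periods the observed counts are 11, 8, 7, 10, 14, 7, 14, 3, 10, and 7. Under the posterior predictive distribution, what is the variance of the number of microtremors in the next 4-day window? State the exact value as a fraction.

Total count: 11 + 8 + 7 + 10 + 14 + 7 + 14 + 3 + 10 + 7 = 91.
Total exposure: 10 days.
The Gamma prior is conjugate for the Poisson rate, so λ | data ~ Gamma(29+91, 9+10) = Gamma(120, 19).
The posterior predictive for a window of length T is Negative Binomial with variance T·α'·(β'+T)/β'² = 4·120·23/361 = 11040/361.

11040/361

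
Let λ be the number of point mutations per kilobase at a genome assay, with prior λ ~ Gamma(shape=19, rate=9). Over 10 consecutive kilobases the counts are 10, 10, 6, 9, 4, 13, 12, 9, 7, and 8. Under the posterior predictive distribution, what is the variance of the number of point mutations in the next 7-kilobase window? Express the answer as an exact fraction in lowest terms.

19474/361

Total count: 10 + 10 + 6 + 9 + 4 + 13 + 12 + 9 + 7 + 8 = 88.
Total exposure: 10 kilobases.
By Gamma–Poisson conjugacy, the posterior is Gamma(α + Σx, β + Σt) = Gamma(19 + 88, 9 + 10) = Gamma(107, 19).
The posterior predictive for a window of length T is Negative Binomial with variance T·α'·(β'+T)/β'² = 7·107·26/361 = 19474/361.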